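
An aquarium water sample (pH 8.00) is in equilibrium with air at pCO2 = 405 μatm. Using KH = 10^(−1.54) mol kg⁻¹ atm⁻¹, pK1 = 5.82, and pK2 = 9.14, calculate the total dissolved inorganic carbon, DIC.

DIC = 1.91 mmol/kg

[CO2*] = KH · pCO2 = 10^(−1.54) × 405×10^-6 = 1.168×10^-5 mol/kg
α₀ = 1/(1 + K1/[H⁺] + K1K2/[H⁺]²) = 1/(1 + 10^+2.18 + 10^+1.04) = 0.006123
DIC = [CO2*]/α₀ = 1.168×10^-5 / 0.006123 = 1.91 mmol/kg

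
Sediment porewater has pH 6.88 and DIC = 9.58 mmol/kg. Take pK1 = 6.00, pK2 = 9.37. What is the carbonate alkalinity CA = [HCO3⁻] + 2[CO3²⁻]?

CA = 8.49 mmol/kg

CA = [HCO3⁻] + 2[CO3²⁻] = (α₁ + 2α₂)·DIC
At pH 6.88: [H⁺]/K1 = 10^-0.88 = 0.13183, K2/[H⁺] = 10^-2.49 = 0.0032359
α₁ = 1/(1 + 0.13183 + 0.0032359) = 1/1.1351 = 0.8810; α₂ = α₁·K2/[H⁺] = 0.002851
α₁ + 2α₂ = 0.8867
CA = 0.8867 × 9.58 = 8.49 mmol/kg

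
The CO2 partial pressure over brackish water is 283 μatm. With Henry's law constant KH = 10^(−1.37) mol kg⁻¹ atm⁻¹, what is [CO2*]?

[CO2*] = 12.1 μmol/kg

KH = 10^(−1.37) = 4.266×10^-2 mol kg⁻¹ atm⁻¹
[CO2*] = KH · pCO2 = 4.266×10^-2 × 283×10^-6 atm = 1.21×10^-5 mol/kg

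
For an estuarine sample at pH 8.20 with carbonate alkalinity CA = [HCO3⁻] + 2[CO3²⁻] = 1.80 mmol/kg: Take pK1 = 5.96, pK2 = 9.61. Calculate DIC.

DIC = 1.74 mmol/kg

CA = [HCO3⁻] + 2[CO3²⁻] = (α₁ + 2α₂)·DIC
At pH 8.20: [H⁺]/K1 = 10^-2.24 = 0.0057544, K2/[H⁺] = 10^-1.41 = 0.038905
α₁ = 1/(1 + 0.0057544 + 0.038905) = 1/1.0447 = 0.9573; α₂ = α₁·K2/[H⁺] = 0.03724
α₁ + 2α₂ = 1.0317
DIC = CA / (α₁ + 2α₂) = 1.80 / 1.0317 = 1.74 mmol/kg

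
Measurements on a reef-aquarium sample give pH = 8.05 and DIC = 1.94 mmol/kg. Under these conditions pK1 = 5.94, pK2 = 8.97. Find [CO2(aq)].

[CO2*] = 13.4 μmol/kg

α₀ = 1 / (1 + K1/[H⁺] + K1K2/[H⁺]²) = 1 / (1 + 10^+2.11 + 10^+1.19)
   = 1 / (1 + 128.82 + 15.488) = 1/145.31 = 0.006882
[CO2*] = α₀ × DIC = 0.006882 × 1.94 = 0.0134 mmol/kg = 13.4 μmol/kg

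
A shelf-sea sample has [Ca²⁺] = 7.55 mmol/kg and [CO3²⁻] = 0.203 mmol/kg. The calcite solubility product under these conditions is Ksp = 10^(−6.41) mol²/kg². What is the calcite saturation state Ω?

Ksp = 10^(−6.41) = 3.890×10^-7
Ω = [Ca²⁺][CO3²⁻]/Ksp = (7.55×10^-3)(0.203×10^-3) / 3.890×10^-7 = 3.94

Ω = 3.94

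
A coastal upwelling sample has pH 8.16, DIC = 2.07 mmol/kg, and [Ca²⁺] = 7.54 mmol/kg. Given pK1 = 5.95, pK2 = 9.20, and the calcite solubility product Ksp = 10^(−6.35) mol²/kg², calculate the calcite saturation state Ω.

Ω = 2.90

α₂ = 1 / (1 + [H⁺]/K2 + [H⁺]²/(K1K2)) = 1 / (1 + 10^+1.04 + 10^-1.17)
   = 1 / (1 + 10.965 + 0.067608) = 1/12.032 = 0.08311
[CO3²⁻] = α₂ × DIC = 0.08311 × 2.07 = 0.1720 mmol/kg
Ksp = 10^(−6.35) = 4.467×10^-7
Ω = [Ca²⁺][CO3²⁻]/Ksp = (7.54×10^-3)(1.720×10^-4) / 4.467×10^-7 = 2.90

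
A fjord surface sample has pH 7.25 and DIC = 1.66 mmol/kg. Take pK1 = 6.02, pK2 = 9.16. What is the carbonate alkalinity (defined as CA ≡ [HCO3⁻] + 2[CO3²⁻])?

CA = [HCO3⁻] + 2[CO3²⁻] = (α₁ + 2α₂)·DIC
At pH 7.25: [H⁺]/K1 = 10^-1.23 = 0.058884, K2/[H⁺] = 10^-1.91 = 0.012303
α₁ = 1/(1 + 0.058884 + 0.012303) = 1/1.0712 = 0.9335; α₂ = α₁·K2/[H⁺] = 0.01149
α₁ + 2α₂ = 0.9565
CA = 0.9565 × 1.66 = 1.59 mmol/kg

CA = 1.59 mmol/kg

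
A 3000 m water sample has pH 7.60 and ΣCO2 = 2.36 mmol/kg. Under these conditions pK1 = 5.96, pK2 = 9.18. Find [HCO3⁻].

α₁ = 1 / (1 + [H⁺]/K1 + K2/[H⁺]) = 1 / (1 + 10^-1.64 + 10^-1.58)
   = 1 / (1 + 0.022909 + 0.026303) = 1/1.0492 = 0.9531
[HCO3⁻] = α₁ × DIC = 0.9531 × 2.36 = 2.25 mmol/kg

[HCO3⁻] = 2.25 mmol/kg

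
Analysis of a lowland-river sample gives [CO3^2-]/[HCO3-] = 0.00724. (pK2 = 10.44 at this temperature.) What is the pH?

pH = 8.30

From K2 = [H⁺][CO3^2-]/[HCO3-]:  pH = pK2 + log₁₀([CO3^2-]/[HCO3-])
log₁₀(0.00724) = -2.140
pH = 10.44 + (-2.140) = 8.30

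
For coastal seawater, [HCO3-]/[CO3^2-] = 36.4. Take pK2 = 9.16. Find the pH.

From K2 = [H⁺][CO3^2-]/[HCO3-]:  pH = pK2 − log₁₀([HCO3-]/[CO3^2-])
log₁₀(36.4) = +1.561
pH = 9.16 − (+1.561) = 7.60

pH = 7.60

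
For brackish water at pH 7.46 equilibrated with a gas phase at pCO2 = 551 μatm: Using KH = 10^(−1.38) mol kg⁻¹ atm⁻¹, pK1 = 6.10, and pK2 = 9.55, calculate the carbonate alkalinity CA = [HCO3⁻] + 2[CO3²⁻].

[CO2*] = KH · pCO2 = 10^(−1.38) × 551×10^-6 = 2.297×10^-5 mol/kg
α₀ = 1/(1 + K1/[H⁺] + K1K2/[H⁺]²) = 1/(1 + 10^+1.36 + 10^-0.73) = 0.04150
DIC = [CO2*]/α₀ = 2.297×10^-5 / 0.04150 = 0.5534 mmol/kg
CA = (α₁ + 2α₂)·DIC = (0.9508 + 2×0.007728) × 0.5534 = 0.535 mmol/kg

CA = 0.535 mmol/kg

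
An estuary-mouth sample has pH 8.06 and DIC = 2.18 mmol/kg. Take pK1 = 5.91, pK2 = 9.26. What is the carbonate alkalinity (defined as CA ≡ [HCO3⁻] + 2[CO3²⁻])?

CA = 2.29 mmol/kg

CA = [HCO3⁻] + 2[CO3²⁻] = (α₁ + 2α₂)·DIC
At pH 8.06: [H⁺]/K1 = 10^-2.15 = 0.0070795, K2/[H⁺] = 10^-1.20 = 0.063096
α₁ = 1/(1 + 0.0070795 + 0.063096) = 1/1.0702 = 0.9344; α₂ = α₁·K2/[H⁺] = 0.05896
α₁ + 2α₂ = 1.0523
CA = 1.0523 × 2.18 = 2.29 mmol/kg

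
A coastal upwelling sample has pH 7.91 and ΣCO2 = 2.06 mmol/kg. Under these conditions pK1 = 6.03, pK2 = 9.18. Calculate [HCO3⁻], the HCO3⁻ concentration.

[HCO3⁻] = 1.93 mmol/kg

α₁ = 1 / (1 + [H⁺]/K1 + K2/[H⁺]) = 1 / (1 + 10^-1.88 + 10^-1.27)
   = 1 / (1 + 0.013183 + 0.053703) = 1/1.0669 = 0.9373
[HCO3⁻] = α₁ × DIC = 0.9373 × 2.06 = 1.93 mmol/kg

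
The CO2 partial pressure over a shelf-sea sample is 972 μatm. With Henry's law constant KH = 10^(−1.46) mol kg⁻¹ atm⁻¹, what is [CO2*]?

KH = 10^(−1.46) = 3.467×10^-2 mol kg⁻¹ atm⁻¹
[CO2*] = KH · pCO2 = 3.467×10^-2 × 972×10^-6 atm = 3.37×10^-5 mol/kg

[CO2*] = 33.7 μmol/kg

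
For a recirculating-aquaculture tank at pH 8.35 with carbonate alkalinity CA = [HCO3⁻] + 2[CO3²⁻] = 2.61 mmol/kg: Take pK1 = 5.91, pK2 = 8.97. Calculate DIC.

CA = [HCO3⁻] + 2[CO3²⁻] = (α₁ + 2α₂)·DIC
At pH 8.35: [H⁺]/K1 = 10^-2.44 = 0.0036308, K2/[H⁺] = 10^-0.62 = 0.23988
α₁ = 1/(1 + 0.0036308 + 0.23988) = 1/1.2435 = 0.8042; α₂ = α₁·K2/[H⁺] = 0.1929
α₁ + 2α₂ = 1.1900
DIC = CA / (α₁ + 2α₂) = 2.61 / 1.1900 = 2.19 mmol/kg

DIC = 2.19 mmol/kg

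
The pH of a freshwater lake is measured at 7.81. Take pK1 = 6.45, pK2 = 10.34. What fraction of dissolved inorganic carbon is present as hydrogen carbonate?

α₁ = 0.955

α₁ = 1 / (1 + [H⁺]/K1 + K2/[H⁺]) = 1 / (1 + 10^-1.36 + 10^-2.53)
   = 1 / (1 + 0.043652 + 0.0029512) = 1/1.0466 = 0.9555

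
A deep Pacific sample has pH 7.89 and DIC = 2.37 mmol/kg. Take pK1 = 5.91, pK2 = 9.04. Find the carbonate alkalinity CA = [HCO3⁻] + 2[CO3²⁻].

CA = [HCO3⁻] + 2[CO3²⁻] = (α₁ + 2α₂)·DIC
At pH 7.89: [H⁺]/K1 = 10^-1.98 = 0.010471, K2/[H⁺] = 10^-1.15 = 0.070795
α₁ = 1/(1 + 0.010471 + 0.070795) = 1/1.0813 = 0.9248; α₂ = α₁·K2/[H⁺] = 0.06547
α₁ + 2α₂ = 1.0558
CA = 1.0558 × 2.37 = 2.50 mmol/kg

CA = 2.50 mmol/kg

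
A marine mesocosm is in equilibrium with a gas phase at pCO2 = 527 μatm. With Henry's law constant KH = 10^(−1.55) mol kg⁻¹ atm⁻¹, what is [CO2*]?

[CO2*] = 14.9 μmol/kg

KH = 10^(−1.55) = 2.818×10^-2 mol kg⁻¹ atm⁻¹
[CO2*] = KH · pCO2 = 2.818×10^-2 × 527×10^-6 atm = 1.49×10^-5 mol/kg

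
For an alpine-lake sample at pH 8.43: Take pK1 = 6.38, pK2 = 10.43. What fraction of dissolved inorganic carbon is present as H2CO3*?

α₀ = 1 / (1 + K1/[H⁺] + K1K2/[H⁺]²) = 1 / (1 + 10^+2.05 + 10^+0.05)
   = 1 / (1 + 112.20 + 1.1220) = 1/114.32 = 0.008747

α₀ = 0.00875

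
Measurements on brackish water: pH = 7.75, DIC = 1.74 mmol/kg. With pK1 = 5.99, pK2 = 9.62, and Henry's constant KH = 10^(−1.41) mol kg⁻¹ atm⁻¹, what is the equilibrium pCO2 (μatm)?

pCO2 = 754 μatm

α₀ = 1 / (1 + K1/[H⁺] + K1K2/[H⁺]²) = 1 / (1 + 10^+1.76 + 10^-0.11)
   = 1 / (1 + 57.544 + 0.77625) = 1/59.320 = 0.01686
[CO2*] = α₀ × DIC = 0.01686 × 1.74 = 0.02933 mmol/kg
pCO2 = [CO2*]/KH = 2.933×10^-5 / 3.890×10^-2 = 754 μatm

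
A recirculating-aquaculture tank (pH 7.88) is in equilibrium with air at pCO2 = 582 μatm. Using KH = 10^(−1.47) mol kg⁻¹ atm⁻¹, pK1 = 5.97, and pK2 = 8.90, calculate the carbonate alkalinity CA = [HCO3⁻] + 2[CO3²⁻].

CA = 1.91 mmol/kg

[CO2*] = KH · pCO2 = 10^(−1.47) × 582×10^-6 = 1.972×10^-5 mol/kg
α₀ = 1/(1 + K1/[H⁺] + K1K2/[H⁺]²) = 1/(1 + 10^+1.91 + 10^+0.89) = 0.01111
DIC = [CO2*]/α₀ = 1.972×10^-5 / 0.01111 = 1.776 mmol/kg
CA = (α₁ + 2α₂)·DIC = (0.9027 + 2×0.08621) × 1.776 = 1.91 mmol/kg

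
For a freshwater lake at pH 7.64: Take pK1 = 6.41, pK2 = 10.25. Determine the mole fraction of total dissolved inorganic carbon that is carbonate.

α₂ = 1 / (1 + [H⁺]/K2 + [H⁺]²/(K1K2)) = 1 / (1 + 10^+2.61 + 10^+1.38)
   = 1 / (1 + 407.38 + 23.988) = 1/432.37 = 0.002313

α₂ = 0.00231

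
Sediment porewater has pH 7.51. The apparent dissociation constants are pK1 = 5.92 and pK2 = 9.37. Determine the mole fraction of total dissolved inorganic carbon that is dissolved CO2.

α₀ = 1 / (1 + K1/[H⁺] + K1K2/[H⁺]²) = 1 / (1 + 10^+1.59 + 10^-0.27)
   = 1 / (1 + 38.905 + 0.53703) = 1/40.442 = 0.02473

α₀ = 0.0247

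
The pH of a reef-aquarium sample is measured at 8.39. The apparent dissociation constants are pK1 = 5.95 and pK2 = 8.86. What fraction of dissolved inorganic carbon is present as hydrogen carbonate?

α₁ = 1 / (1 + [H⁺]/K1 + K2/[H⁺]) = 1 / (1 + 10^-2.44 + 10^-0.47)
   = 1 / (1 + 0.0036308 + 0.33884) = 1/1.3425 = 0.7449

α₁ = 0.745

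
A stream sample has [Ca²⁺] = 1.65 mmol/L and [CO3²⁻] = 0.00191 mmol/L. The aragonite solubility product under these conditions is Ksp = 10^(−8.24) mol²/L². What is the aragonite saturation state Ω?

Ω = 0.548

Ksp = 10^(−8.24) = 5.754×10^-9
Ω = [Ca²⁺][CO3²⁻]/Ksp = (1.65×10^-3)(0.00191×10^-3) / 5.754×10^-9 = 0.548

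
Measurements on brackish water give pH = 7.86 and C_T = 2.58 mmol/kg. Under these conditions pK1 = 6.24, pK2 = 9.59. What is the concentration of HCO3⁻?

[HCO3⁻] = 2.47 mmol/kg

α₁ = 1 / (1 + [H⁺]/K1 + K2/[H⁺]) = 1 / (1 + 10^-1.62 + 10^-1.73)
   = 1 / (1 + 0.023988 + 0.018621) = 1/1.0426 = 0.9591
[HCO3⁻] = α₁ × DIC = 0.9591 × 2.58 = 2.47 mmol/kg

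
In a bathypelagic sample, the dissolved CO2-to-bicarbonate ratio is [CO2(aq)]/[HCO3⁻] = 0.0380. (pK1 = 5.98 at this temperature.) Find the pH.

pH = 7.40

From K1 = [H⁺][HCO3⁻]/[CO2(aq)]:  pH = pK1 − log₁₀([CO2(aq)]/[HCO3⁻])
log₁₀(0.0380) = -1.420
pH = 5.98 − (-1.420) = 7.40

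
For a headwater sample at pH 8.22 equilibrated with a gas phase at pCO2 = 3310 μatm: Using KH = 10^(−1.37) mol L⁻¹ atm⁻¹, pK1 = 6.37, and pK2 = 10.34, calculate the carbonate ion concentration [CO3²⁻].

[CO2*] = KH · pCO2 = 10^(−1.37) × 3310×10^-6 = 1.412×10^-4 mol/L
α₀ = 1/(1 + K1/[H⁺] + K1K2/[H⁺]²) = 1/(1 + 10^+1.85 + 10^-0.27) = 0.01383
DIC = [CO2*]/α₀ = 1.412×10^-4 / 0.01383 = 10.21 mmol/L
[CO3²⁻] = α₂·DIC; α₂ = 0.007425, so [CO3²⁻] = 0.007425 × 10.21 = 0.0758 mmol/L

[CO3²⁻] = 0.0758 mmol/L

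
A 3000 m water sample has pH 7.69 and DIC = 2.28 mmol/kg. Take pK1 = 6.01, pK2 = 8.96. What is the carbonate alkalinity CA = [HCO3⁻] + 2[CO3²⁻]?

CA = [HCO3⁻] + 2[CO3²⁻] = (α₁ + 2α₂)·DIC
At pH 7.69: [H⁺]/K1 = 10^-1.68 = 0.020893, K2/[H⁺] = 10^-1.27 = 0.053703
α₁ = 1/(1 + 0.020893 + 0.053703) = 1/1.0746 = 0.9306; α₂ = α₁·K2/[H⁺] = 0.04998
α₁ + 2α₂ = 1.0305
CA = 1.0305 × 2.28 = 2.35 mmol/kg

CA = 2.35 mmol/kg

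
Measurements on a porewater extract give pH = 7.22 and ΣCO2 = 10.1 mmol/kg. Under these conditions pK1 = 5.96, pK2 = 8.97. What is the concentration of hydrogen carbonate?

[HCO3⁻] = 9.42 mmol/kg

α₁ = 1 / (1 + [H⁺]/K1 + K2/[H⁺]) = 1 / (1 + 10^-1.26 + 10^-1.75)
   = 1 / (1 + 0.054954 + 0.017783) = 1/1.0727 = 0.9322
[HCO3⁻] = α₁ × DIC = 0.9322 × 10.1 = 9.42 mmol/kg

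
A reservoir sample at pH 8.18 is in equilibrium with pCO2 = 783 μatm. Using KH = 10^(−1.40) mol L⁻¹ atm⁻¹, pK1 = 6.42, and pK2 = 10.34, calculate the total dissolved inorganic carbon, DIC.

DIC = 1.84 mmol/L

[CO2*] = KH · pCO2 = 10^(−1.40) × 783×10^-6 = 3.117×10^-5 mol/L
α₀ = 1/(1 + K1/[H⁺] + K1K2/[H⁺]²) = 1/(1 + 10^+1.76 + 10^-0.40) = 0.01697
DIC = [CO2*]/α₀ = 3.117×10^-5 / 0.01697 = 1.84 mmol/L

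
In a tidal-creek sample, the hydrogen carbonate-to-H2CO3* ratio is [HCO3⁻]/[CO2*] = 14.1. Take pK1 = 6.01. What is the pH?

pH = 7.16

From K1 = [H⁺][HCO3⁻]/[CO2*]:  pH = pK1 + log₁₀([HCO3⁻]/[CO2*])
log₁₀(14.1) = +1.149
pH = 6.01 + (+1.149) = 7.16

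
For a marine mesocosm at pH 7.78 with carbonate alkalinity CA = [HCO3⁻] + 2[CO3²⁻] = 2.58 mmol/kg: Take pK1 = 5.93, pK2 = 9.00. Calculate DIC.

CA = [HCO3⁻] + 2[CO3²⁻] = (α₁ + 2α₂)·DIC
At pH 7.78: [H⁺]/K1 = 10^-1.85 = 0.014125, K2/[H⁺] = 10^-1.22 = 0.060256
α₁ = 1/(1 + 0.014125 + 0.060256) = 1/1.0744 = 0.9308; α₂ = α₁·K2/[H⁺] = 0.05608
α₁ + 2α₂ = 1.0429
DIC = CA / (α₁ + 2α₂) = 2.58 / 1.0429 = 2.47 mmol/kg

DIC = 2.47 mmol/kg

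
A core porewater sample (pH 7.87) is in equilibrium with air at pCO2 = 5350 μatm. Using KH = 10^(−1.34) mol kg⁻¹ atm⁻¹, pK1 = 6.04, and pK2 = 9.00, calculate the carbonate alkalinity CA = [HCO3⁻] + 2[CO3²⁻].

[CO2*] = KH · pCO2 = 10^(−1.34) × 5350×10^-6 = 2.445×10^-4 mol/kg
α₀ = 1/(1 + K1/[H⁺] + K1K2/[H⁺]²) = 1/(1 + 10^+1.83 + 10^+0.70) = 0.01358
DIC = [CO2*]/α₀ = 2.445×10^-4 / 0.01358 = 18.00 mmol/kg
CA = (α₁ + 2α₂)·DIC = (0.9183 + 2×0.06808) × 18.00 = 19.0 mmol/kg

CA = 19.0 mmol/kg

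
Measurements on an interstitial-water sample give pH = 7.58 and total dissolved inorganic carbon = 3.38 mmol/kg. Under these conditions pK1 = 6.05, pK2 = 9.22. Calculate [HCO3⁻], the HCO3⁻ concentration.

α₁ = 1 / (1 + [H⁺]/K1 + K2/[H⁺]) = 1 / (1 + 10^-1.53 + 10^-1.64)
   = 1 / (1 + 0.029512 + 0.022909) = 1/1.0524 = 0.9502
[HCO3⁻] = α₁ × DIC = 0.9502 × 3.38 = 3.21 mmol/kg

[HCO3⁻] = 3.21 mmol/kg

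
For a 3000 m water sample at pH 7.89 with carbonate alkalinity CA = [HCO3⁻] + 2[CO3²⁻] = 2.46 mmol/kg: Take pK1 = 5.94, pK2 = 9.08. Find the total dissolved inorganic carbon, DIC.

CA = [HCO3⁻] + 2[CO3²⁻] = (α₁ + 2α₂)·DIC
At pH 7.89: [H⁺]/K1 = 10^-1.95 = 0.011220, K2/[H⁺] = 10^-1.19 = 0.064565
α₁ = 1/(1 + 0.011220 + 0.064565) = 1/1.0758 = 0.9296; α₂ = α₁·K2/[H⁺] = 0.06002
α₁ + 2α₂ = 1.0496
DIC = CA / (α₁ + 2α₂) = 2.46 / 1.0496 = 2.34 mmol/kg

DIC = 2.34 mmol/kg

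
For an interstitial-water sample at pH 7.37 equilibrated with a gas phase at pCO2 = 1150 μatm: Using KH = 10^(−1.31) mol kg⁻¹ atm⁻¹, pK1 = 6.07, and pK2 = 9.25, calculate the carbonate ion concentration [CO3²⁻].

[CO2*] = KH · pCO2 = 10^(−1.31) × 1150×10^-6 = 5.632×10^-5 mol/kg
α₀ = 1/(1 + K1/[H⁺] + K1K2/[H⁺]²) = 1/(1 + 10^+1.30 + 10^-0.58) = 0.04714
DIC = [CO2*]/α₀ = 5.632×10^-5 / 0.04714 = 1.195 mmol/kg
[CO3²⁻] = α₂·DIC; α₂ = 0.01240, so [CO3²⁻] = 0.01240 × 1.195 = 0.0148 mmol/kg = 14.8 μmol/kg

[CO3²⁻] = 14.8 μmol/kg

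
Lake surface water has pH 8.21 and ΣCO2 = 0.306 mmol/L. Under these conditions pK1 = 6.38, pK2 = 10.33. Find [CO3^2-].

α₂ = 1 / (1 + [H⁺]/K2 + [H⁺]²/(K1K2)) = 1 / (1 + 10^+2.12 + 10^+0.29)
   = 1 / (1 + 131.83 + 1.9498) = 1/134.78 = 0.007420
[CO3²⁻] = α₂ × DIC = 0.007420 × 0.306 = 0.00227 mmol/L = 2.27 μmol/L

[CO3²⁻] = 2.27 μmol/L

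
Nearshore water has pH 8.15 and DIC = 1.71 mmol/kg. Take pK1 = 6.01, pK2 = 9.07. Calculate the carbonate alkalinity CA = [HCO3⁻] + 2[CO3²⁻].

CA = 1.88 mmol/kg

CA = [HCO3⁻] + 2[CO3²⁻] = (α₁ + 2α₂)·DIC
At pH 8.15: [H⁺]/K1 = 10^-2.14 = 0.0072444, K2/[H⁺] = 10^-0.92 = 0.12023
α₁ = 1/(1 + 0.0072444 + 0.12023) = 1/1.1275 = 0.8869; α₂ = α₁·K2/[H⁺] = 0.1066
α₁ + 2α₂ = 1.1002
CA = 1.1002 × 1.71 = 1.88 mmol/kg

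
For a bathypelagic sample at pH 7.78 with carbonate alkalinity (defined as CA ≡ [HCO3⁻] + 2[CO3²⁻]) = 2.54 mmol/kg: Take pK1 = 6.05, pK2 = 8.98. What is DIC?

CA = [HCO3⁻] + 2[CO3²⁻] = (α₁ + 2α₂)·DIC
At pH 7.78: [H⁺]/K1 = 10^-1.73 = 0.018621, K2/[H⁺] = 10^-1.20 = 0.063096
α₁ = 1/(1 + 0.018621 + 0.063096) = 1/1.0817 = 0.9245; α₂ = α₁·K2/[H⁺] = 0.05833
α₁ + 2α₂ = 1.0411
DIC = CA / (α₁ + 2α₂) = 2.54 / 1.0411 = 2.44 mmol/kg

DIC = 2.44 mmol/kg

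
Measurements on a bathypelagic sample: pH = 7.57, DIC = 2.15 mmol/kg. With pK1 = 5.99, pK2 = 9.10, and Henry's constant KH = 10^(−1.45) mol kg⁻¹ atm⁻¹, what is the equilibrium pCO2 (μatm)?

α₀ = 1 / (1 + K1/[H⁺] + K1K2/[H⁺]²) = 1 / (1 + 10^+1.58 + 10^+0.05)
   = 1 / (1 + 38.019 + 1.1220) = 1/40.141 = 0.02491
[CO2*] = α₀ × DIC = 0.02491 × 2.15 = 0.05356 mmol/kg
pCO2 = [CO2*]/KH = 5.356×10^-5 / 3.548×10^-2 = 1510 μatm

pCO2 = 1510 μatm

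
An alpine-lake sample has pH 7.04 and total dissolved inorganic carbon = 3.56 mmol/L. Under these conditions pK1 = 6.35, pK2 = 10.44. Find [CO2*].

[CO2*] = 0.603 mmol/L

α₀ = 1 / (1 + K1/[H⁺] + K1K2/[H⁺]²) = 1 / (1 + 10^+0.69 + 10^-2.71)
   = 1 / (1 + 4.8978 + 0.0019498) = 1/5.8997 = 0.1695
[CO2*] = α₀ × DIC = 0.1695 × 3.56 = 0.603 mmol/L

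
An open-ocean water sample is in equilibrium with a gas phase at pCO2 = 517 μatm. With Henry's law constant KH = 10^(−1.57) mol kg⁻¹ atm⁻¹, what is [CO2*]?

KH = 10^(−1.57) = 2.692×10^-2 mol kg⁻¹ atm⁻¹
[CO2*] = KH · pCO2 = 2.692×10^-2 × 517×10^-6 atm = 1.39×10^-5 mol/kg

[CO2*] = 13.9 μmol/kg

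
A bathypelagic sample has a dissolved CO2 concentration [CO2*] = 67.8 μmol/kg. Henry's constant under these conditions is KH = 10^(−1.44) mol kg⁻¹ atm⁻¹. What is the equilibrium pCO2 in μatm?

KH = 10^(−1.44) = 3.631×10^-2 mol kg⁻¹ atm⁻¹
pCO2 = [CO2*]/KH = 67.8×10^-6 / 3.631×10^-2 = 1.87×10^-3 atm = 1870 μatm

pCO2 = 1870 μatm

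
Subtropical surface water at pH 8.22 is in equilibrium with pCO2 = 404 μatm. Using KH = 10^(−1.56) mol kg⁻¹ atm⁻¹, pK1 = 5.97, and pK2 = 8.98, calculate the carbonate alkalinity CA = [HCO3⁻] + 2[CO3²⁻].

[CO2*] = KH · pCO2 = 10^(−1.56) × 404×10^-6 = 1.113×10^-5 mol/kg
α₀ = 1/(1 + K1/[H⁺] + K1K2/[H⁺]²) = 1/(1 + 10^+2.25 + 10^+1.49) = 0.004768
DIC = [CO2*]/α₀ = 1.113×10^-5 / 0.004768 = 2.334 mmol/kg
CA = (α₁ + 2α₂)·DIC = (0.8479 + 2×0.1473) × 2.334 = 2.67 mmol/kg

CA = 2.67 mmol/kg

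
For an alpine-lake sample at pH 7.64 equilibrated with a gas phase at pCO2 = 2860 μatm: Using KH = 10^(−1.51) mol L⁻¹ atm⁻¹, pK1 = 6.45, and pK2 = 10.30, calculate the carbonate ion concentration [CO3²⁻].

[CO2*] = KH · pCO2 = 10^(−1.51) × 2860×10^-6 = 8.838×10^-5 mol/L
α₀ = 1/(1 + K1/[H⁺] + K1K2/[H⁺]²) = 1/(1 + 10^+1.19 + 10^-1.47) = 0.06053
DIC = [CO2*]/α₀ = 8.838×10^-5 / 0.06053 = 1.460 mmol/L
[CO3²⁻] = α₂·DIC; α₂ = 0.002051, so [CO3²⁻] = 0.002051 × 1.460 = 0.00299 mmol/L = 2.99 μmol/L

[CO3²⁻] = 2.99 μmol/L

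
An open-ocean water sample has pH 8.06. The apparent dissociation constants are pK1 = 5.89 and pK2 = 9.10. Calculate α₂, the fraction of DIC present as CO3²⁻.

α₂ = 0.0831

α₂ = 1 / (1 + [H⁺]/K2 + [H⁺]²/(K1K2)) = 1 / (1 + 10^+1.04 + 10^-1.13)
   = 1 / (1 + 10.965 + 0.074131) = 1/12.039 = 0.08306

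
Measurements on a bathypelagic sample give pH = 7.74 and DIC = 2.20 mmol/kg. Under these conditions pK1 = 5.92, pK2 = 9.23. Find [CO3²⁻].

[CO3²⁻] = 0.0680 mmol/kg

α₂ = 1 / (1 + [H⁺]/K2 + [H⁺]²/(K1K2)) = 1 / (1 + 10^+1.49 + 10^-0.33)
   = 1 / (1 + 30.903 + 0.46774) = 1/32.371 = 0.03089
[CO3²⁻] = α₂ × DIC = 0.03089 × 2.20 = 0.0680 mmol/kg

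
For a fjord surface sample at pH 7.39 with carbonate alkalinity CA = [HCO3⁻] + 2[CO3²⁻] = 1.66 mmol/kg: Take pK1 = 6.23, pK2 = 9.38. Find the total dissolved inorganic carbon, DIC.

CA = [HCO3⁻] + 2[CO3²⁻] = (α₁ + 2α₂)·DIC
At pH 7.39: [H⁺]/K1 = 10^-1.16 = 0.069183, K2/[H⁺] = 10^-1.99 = 0.010233
α₁ = 1/(1 + 0.069183 + 0.010233) = 1/1.0794 = 0.9264; α₂ = α₁·K2/[H⁺] = 0.009480
α₁ + 2α₂ = 0.9454
DIC = CA / (α₁ + 2α₂) = 1.66 / 0.9454 = 1.76 mmol/kg

DIC = 1.76 mmol/kg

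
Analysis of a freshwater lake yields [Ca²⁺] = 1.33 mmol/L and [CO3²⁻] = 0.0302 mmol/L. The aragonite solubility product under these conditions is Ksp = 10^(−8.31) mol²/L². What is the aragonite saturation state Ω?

Ω = 8.20

Ksp = 10^(−8.31) = 4.898×10^-9
Ω = [Ca²⁺][CO3²⁻]/Ksp = (1.33×10^-3)(0.0302×10^-3) / 4.898×10^-9 = 8.20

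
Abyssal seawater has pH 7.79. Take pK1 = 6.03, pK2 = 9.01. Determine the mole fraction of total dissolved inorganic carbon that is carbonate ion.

α₂ = 1 / (1 + [H⁺]/K2 + [H⁺]²/(K1K2)) = 1 / (1 + 10^+1.22 + 10^-0.54)
   = 1 / (1 + 16.596 + 0.28840) = 1/17.884 = 0.05592

α₂ = 0.0559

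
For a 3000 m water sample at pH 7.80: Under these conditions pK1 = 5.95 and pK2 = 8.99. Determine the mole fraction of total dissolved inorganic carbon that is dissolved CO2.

α₀ = 1 / (1 + K1/[H⁺] + K1K2/[H⁺]²) = 1 / (1 + 10^+1.85 + 10^+0.66)
   = 1 / (1 + 70.795 + 4.5709) = 1/76.365 = 0.01309

α₀ = 0.0131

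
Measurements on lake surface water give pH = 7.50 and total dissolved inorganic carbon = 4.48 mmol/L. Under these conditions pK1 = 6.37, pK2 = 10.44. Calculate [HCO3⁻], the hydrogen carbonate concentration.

α₁ = 1 / (1 + [H⁺]/K1 + K2/[H⁺]) = 1 / (1 + 10^-1.13 + 10^-2.94)
   = 1 / (1 + 0.074131 + 0.0011482) = 1/1.0753 = 0.9300
[HCO3⁻] = α₁ × DIC = 0.9300 × 4.48 = 4.17 mmol/L

[HCO3⁻] = 4.17 mmol/L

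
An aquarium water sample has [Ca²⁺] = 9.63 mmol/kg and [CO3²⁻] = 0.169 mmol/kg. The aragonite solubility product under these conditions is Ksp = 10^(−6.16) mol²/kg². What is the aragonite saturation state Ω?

Ksp = 10^(−6.16) = 6.918×10^-7
Ω = [Ca²⁺][CO3²⁻]/Ksp = (9.63×10^-3)(0.169×10^-3) / 6.918×10^-7 = 2.35

Ω = 2.35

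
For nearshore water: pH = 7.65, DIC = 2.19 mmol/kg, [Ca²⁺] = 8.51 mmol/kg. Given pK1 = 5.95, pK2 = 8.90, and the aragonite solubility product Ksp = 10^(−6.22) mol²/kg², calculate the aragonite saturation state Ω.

Ω = 1.62

α₂ = 1 / (1 + [H⁺]/K2 + [H⁺]²/(K1K2)) = 1 / (1 + 10^+1.25 + 10^-0.45)
   = 1 / (1 + 17.783 + 0.35481) = 1/19.138 = 0.05225
[CO3²⁻] = α₂ × DIC = 0.05225 × 2.19 = 0.1144 mmol/kg
Ksp = 10^(−6.22) = 6.026×10^-7
Ω = [Ca²⁺][CO3²⁻]/Ksp = (8.51×10^-3)(1.144×10^-4) / 6.026×10^-7 = 1.62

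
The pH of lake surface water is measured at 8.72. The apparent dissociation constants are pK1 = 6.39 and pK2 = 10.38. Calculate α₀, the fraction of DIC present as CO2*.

α₀ = 1 / (1 + K1/[H⁺] + K1K2/[H⁺]²) = 1 / (1 + 10^+2.33 + 10^+0.67)
   = 1 / (1 + 213.80 + 4.6774) = 1/219.47 = 0.004556

α₀ = 0.00456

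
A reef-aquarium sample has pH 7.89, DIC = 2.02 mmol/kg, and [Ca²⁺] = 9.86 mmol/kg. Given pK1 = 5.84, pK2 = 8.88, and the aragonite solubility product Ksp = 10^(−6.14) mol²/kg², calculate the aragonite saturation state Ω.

Ω = 2.53

α₂ = 1 / (1 + [H⁺]/K2 + [H⁺]²/(K1K2)) = 1 / (1 + 10^+0.99 + 10^-1.06)
   = 1 / (1 + 9.7724 + 0.087096) = 1/10.859 = 0.09209
[CO3²⁻] = α₂ × DIC = 0.09209 × 2.02 = 0.1860 mmol/kg
Ksp = 10^(−6.14) = 7.244×10^-7
Ω = [Ca²⁺][CO3²⁻]/Ksp = (9.86×10^-3)(1.860×10^-4) / 7.244×10^-7 = 2.53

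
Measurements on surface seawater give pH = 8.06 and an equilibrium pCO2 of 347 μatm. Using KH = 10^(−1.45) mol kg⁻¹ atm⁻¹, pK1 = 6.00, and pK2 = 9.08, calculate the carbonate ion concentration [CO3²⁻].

[CO2*] = KH · pCO2 = 10^(−1.45) × 347×10^-6 = 1.231×10^-5 mol/kg
α₀ = 1/(1 + K1/[H⁺] + K1K2/[H⁺]²) = 1/(1 + 10^+2.06 + 10^+1.04) = 0.007888
DIC = [CO2*]/α₀ = 1.231×10^-5 / 0.007888 = 1.561 mmol/kg
[CO3²⁻] = α₂·DIC; α₂ = 0.08649, so [CO3²⁻] = 0.08649 × 1.561 = 0.135 mmol/kg

[CO3²⁻] = 0.135 mmol/kg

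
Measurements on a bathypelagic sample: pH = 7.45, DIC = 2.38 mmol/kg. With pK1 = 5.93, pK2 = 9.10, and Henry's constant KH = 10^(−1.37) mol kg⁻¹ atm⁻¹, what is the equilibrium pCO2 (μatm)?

pCO2 = 1600 μatm

α₀ = 1 / (1 + K1/[H⁺] + K1K2/[H⁺]²) = 1 / (1 + 10^+1.52 + 10^-0.13)
   = 1 / (1 + 33.113 + 0.74131) = 1/34.854 = 0.02869
[CO2*] = α₀ × DIC = 0.02869 × 2.38 = 0.06828 mmol/kg
pCO2 = [CO2*]/KH = 6.828×10^-5 / 4.266×10^-2 = 1600 μatm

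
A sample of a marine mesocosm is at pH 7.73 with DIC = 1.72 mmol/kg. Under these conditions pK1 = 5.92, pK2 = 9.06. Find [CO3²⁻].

[CO3²⁻] = 0.0757 mmol/kg

α₂ = 1 / (1 + [H⁺]/K2 + [H⁺]²/(K1K2)) = 1 / (1 + 10^+1.33 + 10^-0.48)
   = 1 / (1 + 21.380 + 0.33113) = 1/22.711 = 0.04403
[CO3²⁻] = α₂ × DIC = 0.04403 × 1.72 = 0.0757 mmol/kg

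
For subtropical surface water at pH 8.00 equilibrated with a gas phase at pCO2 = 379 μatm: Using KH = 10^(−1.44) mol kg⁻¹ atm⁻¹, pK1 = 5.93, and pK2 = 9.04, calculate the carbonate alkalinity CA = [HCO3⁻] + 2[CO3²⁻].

CA = 1.91 mmol/kg

[CO2*] = KH · pCO2 = 10^(−1.44) × 379×10^-6 = 1.376×10^-5 mol/kg
α₀ = 1/(1 + K1/[H⁺] + K1K2/[H⁺]²) = 1/(1 + 10^+2.07 + 10^+1.03) = 0.007740
DIC = [CO2*]/α₀ = 1.376×10^-5 / 0.007740 = 1.778 mmol/kg
CA = (α₁ + 2α₂)·DIC = (0.9093 + 2×0.08293) × 1.778 = 1.91 mmol/kg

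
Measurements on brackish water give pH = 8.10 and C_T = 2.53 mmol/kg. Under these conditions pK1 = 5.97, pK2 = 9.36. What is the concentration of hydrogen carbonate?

α₁ = 1 / (1 + [H⁺]/K1 + K2/[H⁺]) = 1 / (1 + 10^-2.13 + 10^-1.26)
   = 1 / (1 + 0.0074131 + 0.054954) = 1/1.0624 = 0.9413
[HCO3⁻] = α₁ × DIC = 0.9413 × 2.53 = 2.38 mmol/kg

[HCO3⁻] = 2.38 mmol/kg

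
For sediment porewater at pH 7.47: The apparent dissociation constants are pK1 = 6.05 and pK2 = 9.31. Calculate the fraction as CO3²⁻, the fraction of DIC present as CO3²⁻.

α₂ = 1 / (1 + [H⁺]/K2 + [H⁺]²/(K1K2)) = 1 / (1 + 10^+1.84 + 10^+0.42)
   = 1 / (1 + 69.183 + 2.6303) = 1/72.813 = 0.01373

α₂ = 0.0137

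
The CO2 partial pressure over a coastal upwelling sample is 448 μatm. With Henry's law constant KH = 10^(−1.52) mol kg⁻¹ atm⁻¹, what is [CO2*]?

KH = 10^(−1.52) = 3.020×10^-2 mol kg⁻¹ atm⁻¹
[CO2*] = KH · pCO2 = 3.020×10^-2 × 448×10^-6 atm = 1.35×10^-5 mol/kg

[CO2*] = 13.5 μmol/kg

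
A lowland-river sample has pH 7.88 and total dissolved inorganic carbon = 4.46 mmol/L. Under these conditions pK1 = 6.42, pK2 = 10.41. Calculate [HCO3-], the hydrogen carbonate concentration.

[HCO3⁻] = 4.30 mmol/L

α₁ = 1 / (1 + [H⁺]/K1 + K2/[H⁺]) = 1 / (1 + 10^-1.46 + 10^-2.53)
   = 1 / (1 + 0.034674 + 0.0029512) = 1/1.0376 = 0.9637
[HCO3⁻] = α₁ × DIC = 0.9637 × 4.46 = 4.30 mmol/L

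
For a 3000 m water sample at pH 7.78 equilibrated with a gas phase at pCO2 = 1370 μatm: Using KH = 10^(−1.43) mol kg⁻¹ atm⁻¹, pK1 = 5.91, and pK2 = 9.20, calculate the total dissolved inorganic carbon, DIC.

[CO2*] = KH · pCO2 = 10^(−1.43) × 1370×10^-6 = 5.090×10^-5 mol/kg
α₀ = 1/(1 + K1/[H⁺] + K1K2/[H⁺]²) = 1/(1 + 10^+1.87 + 10^+0.45) = 0.01283
DIC = [CO2*]/α₀ = 5.090×10^-5 / 0.01283 = 3.97 mmol/kg

DIC = 3.97 mmol/kg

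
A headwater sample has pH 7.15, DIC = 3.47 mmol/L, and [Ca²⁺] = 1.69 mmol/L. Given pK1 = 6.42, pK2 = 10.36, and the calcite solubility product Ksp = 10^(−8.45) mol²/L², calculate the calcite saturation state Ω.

α₂ = 1 / (1 + [H⁺]/K2 + [H⁺]²/(K1K2)) = 1 / (1 + 10^+3.21 + 10^+2.48)
   = 1 / (1 + 1621.8 + 302.00) = 1/1924.8 = 0.0005195
[CO3²⁻] = α₂ × DIC = 0.0005195 × 3.47 = 0.001803 mmol/L = 1.803 μmol/L
Ksp = 10^(−8.45) = 3.548×10^-9
Ω = [Ca²⁺][CO3²⁻]/Ksp = (1.69×10^-3)(1.803×10^-6) / 3.548×10^-9 = 0.859

Ω = 0.859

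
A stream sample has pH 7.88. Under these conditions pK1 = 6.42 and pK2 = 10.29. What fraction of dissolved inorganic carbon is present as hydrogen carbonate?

α₁ = 1 / (1 + [H⁺]/K1 + K2/[H⁺]) = 1 / (1 + 10^-1.46 + 10^-2.41)
   = 1 / (1 + 0.034674 + 0.0038905) = 1/1.0386 = 0.9629

α₁ = 0.963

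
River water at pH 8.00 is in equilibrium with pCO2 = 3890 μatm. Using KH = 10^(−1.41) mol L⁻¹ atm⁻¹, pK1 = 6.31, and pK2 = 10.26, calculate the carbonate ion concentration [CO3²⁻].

[CO2*] = KH · pCO2 = 10^(−1.41) × 3890×10^-6 = 1.513×10^-4 mol/L
α₀ = 1/(1 + K1/[H⁺] + K1K2/[H⁺]²) = 1/(1 + 10^+1.69 + 10^-0.57) = 0.01990
DIC = [CO2*]/α₀ = 1.513×10^-4 / 0.01990 = 7.604 mmol/L
[CO3²⁻] = α₂·DIC; α₂ = 0.005357, so [CO3²⁻] = 0.005357 × 7.604 = 0.0407 mmol/L

[CO3²⁻] = 0.0407 mmol/L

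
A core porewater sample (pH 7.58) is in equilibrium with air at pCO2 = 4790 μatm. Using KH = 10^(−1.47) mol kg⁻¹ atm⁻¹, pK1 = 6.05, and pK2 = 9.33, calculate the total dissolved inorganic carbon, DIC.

[CO2*] = KH · pCO2 = 10^(−1.47) × 4790×10^-6 = 1.623×10^-4 mol/kg
α₀ = 1/(1 + K1/[H⁺] + K1K2/[H⁺]²) = 1/(1 + 10^+1.53 + 10^-0.22) = 0.02818
DIC = [CO2*]/α₀ = 1.623×10^-4 / 0.02818 = 5.76 mmol/kg

DIC = 5.76 mmol/kg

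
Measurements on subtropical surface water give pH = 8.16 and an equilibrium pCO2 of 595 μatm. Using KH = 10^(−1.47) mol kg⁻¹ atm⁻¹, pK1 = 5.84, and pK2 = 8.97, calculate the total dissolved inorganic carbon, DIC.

DIC = 4.88 mmol/kg

[CO2*] = KH · pCO2 = 10^(−1.47) × 595×10^-6 = 2.016×10^-5 mol/kg
α₀ = 1/(1 + K1/[H⁺] + K1K2/[H⁺]²) = 1/(1 + 10^+2.32 + 10^+1.51) = 0.004127
DIC = [CO2*]/α₀ = 2.016×10^-5 / 0.004127 = 4.88 mmol/kg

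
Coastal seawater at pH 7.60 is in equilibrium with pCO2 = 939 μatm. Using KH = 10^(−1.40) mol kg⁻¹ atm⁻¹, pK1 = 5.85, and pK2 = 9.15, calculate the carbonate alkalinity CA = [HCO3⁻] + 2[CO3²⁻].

[CO2*] = KH · pCO2 = 10^(−1.40) × 939×10^-6 = 3.738×10^-5 mol/kg
α₀ = 1/(1 + K1/[H⁺] + K1K2/[H⁺]²) = 1/(1 + 10^+1.75 + 10^+0.20) = 0.01700
DIC = [CO2*]/α₀ = 3.738×10^-5 / 0.01700 = 2.199 mmol/kg
CA = (α₁ + 2α₂)·DIC = (0.9561 + 2×0.02695) × 2.199 = 2.22 mmol/kg

CA = 2.22 mmol/kg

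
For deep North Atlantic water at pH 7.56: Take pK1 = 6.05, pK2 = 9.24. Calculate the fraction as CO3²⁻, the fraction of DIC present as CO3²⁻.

α₂ = 1 / (1 + [H⁺]/K2 + [H⁺]²/(K1K2)) = 1 / (1 + 10^+1.68 + 10^+0.17)
   = 1 / (1 + 47.863 + 1.4791) = 1/50.342 = 0.01986

α₂ = 0.0199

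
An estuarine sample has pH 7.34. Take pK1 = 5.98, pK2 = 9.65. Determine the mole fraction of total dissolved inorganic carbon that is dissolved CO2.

α₀ = 0.0416

α₀ = 1 / (1 + K1/[H⁺] + K1K2/[H⁺]²) = 1 / (1 + 10^+1.36 + 10^-0.95)
   = 1 / (1 + 22.909 + 0.11220) = 1/24.021 = 0.04163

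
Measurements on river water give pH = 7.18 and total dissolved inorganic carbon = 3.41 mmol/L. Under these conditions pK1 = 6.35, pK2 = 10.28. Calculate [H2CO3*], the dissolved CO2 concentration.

α₀ = 1 / (1 + K1/[H⁺] + K1K2/[H⁺]²) = 1 / (1 + 10^+0.83 + 10^-2.27)
   = 1 / (1 + 6.7608 + 0.0053703) = 1/7.7662 = 0.1288
[CO2*] = α₀ × DIC = 0.1288 × 3.41 = 0.439 mmol/L

[CO2*] = 0.439 mmol/L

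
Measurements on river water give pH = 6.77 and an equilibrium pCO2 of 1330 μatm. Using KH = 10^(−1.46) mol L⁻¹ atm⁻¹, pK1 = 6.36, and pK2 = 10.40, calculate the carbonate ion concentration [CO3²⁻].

[CO3²⁻] = 0.0278 μmol/L

[CO2*] = KH · pCO2 = 10^(−1.46) × 1330×10^-6 = 4.612×10^-5 mol/L
α₀ = 1/(1 + K1/[H⁺] + K1K2/[H⁺]²) = 1/(1 + 10^+0.41 + 10^-3.22) = 0.2800
DIC = [CO2*]/α₀ = 4.612×10^-5 / 0.2800 = 0.1647 mmol/L
[CO3²⁻] = α₂·DIC; α₂ = 0.0001687, so [CO3²⁻] = 0.0001687 × 0.1647 = 2.78×10^-5 mmol/L = 0.0278 μmol/L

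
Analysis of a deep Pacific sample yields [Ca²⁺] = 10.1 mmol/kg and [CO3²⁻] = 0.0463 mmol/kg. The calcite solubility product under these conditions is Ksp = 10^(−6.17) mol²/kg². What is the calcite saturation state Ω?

Ksp = 10^(−6.17) = 6.761×10^-7
Ω = [Ca²⁺][CO3²⁻]/Ksp = (10.1×10^-3)(0.0463×10^-3) / 6.761×10^-7 = 0.692

Ω = 0.692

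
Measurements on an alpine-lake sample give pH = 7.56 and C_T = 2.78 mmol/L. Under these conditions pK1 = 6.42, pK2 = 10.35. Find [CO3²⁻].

[CO3²⁻] = 4.20 μmol/L

α₂ = 1 / (1 + [H⁺]/K2 + [H⁺]²/(K1K2)) = 1 / (1 + 10^+2.79 + 10^+1.65)
   = 1 / (1 + 616.60 + 44.668) = 1/662.26 = 0.001510
[CO3²⁻] = α₂ × DIC = 0.001510 × 2.78 = 0.00420 mmol/L = 4.20 μmol/L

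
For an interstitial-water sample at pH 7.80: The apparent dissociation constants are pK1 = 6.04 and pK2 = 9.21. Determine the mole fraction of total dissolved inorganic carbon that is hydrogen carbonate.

α₁ = 1 / (1 + [H⁺]/K1 + K2/[H⁺]) = 1 / (1 + 10^-1.76 + 10^-1.41)
   = 1 / (1 + 0.017378 + 0.038905) = 1/1.0563 = 0.9467

α₁ = 0.947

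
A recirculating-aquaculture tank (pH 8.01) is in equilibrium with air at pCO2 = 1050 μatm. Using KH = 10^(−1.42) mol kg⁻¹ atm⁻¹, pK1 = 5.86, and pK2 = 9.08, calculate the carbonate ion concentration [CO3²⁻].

[CO3²⁻] = 0.480 mmol/kg

[CO2*] = KH · pCO2 = 10^(−1.42) × 1050×10^-6 = 3.992×10^-5 mol/kg
α₀ = 1/(1 + K1/[H⁺] + K1K2/[H⁺]²) = 1/(1 + 10^+2.15 + 10^+1.08) = 0.006482
DIC = [CO2*]/α₀ = 3.992×10^-5 / 0.006482 = 6.159 mmol/kg
[CO3²⁻] = α₂·DIC; α₂ = 0.07793, so [CO3²⁻] = 0.07793 × 6.159 = 0.480 mmol/kg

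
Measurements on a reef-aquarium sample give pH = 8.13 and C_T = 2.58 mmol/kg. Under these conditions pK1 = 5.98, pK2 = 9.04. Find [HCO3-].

[HCO3⁻] = 2.28 mmol/kg

α₁ = 1 / (1 + [H⁺]/K1 + K2/[H⁺]) = 1 / (1 + 10^-2.15 + 10^-0.91)
   = 1 / (1 + 0.0070795 + 0.12303) = 1/1.1301 = 0.8849
[HCO3⁻] = α₁ × DIC = 0.8849 × 2.58 = 2.28 mmol/kg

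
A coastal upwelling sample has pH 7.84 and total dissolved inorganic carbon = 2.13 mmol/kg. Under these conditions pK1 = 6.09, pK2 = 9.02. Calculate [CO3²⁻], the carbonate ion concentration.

[CO3²⁻] = 0.130 mmol/kg

α₂ = 1 / (1 + [H⁺]/K2 + [H⁺]²/(K1K2)) = 1 / (1 + 10^+1.18 + 10^-0.57)
   = 1 / (1 + 15.136 + 0.26915) = 1/16.405 = 0.06096
[CO3²⁻] = α₂ × DIC = 0.06096 × 2.13 = 0.130 mmol/kg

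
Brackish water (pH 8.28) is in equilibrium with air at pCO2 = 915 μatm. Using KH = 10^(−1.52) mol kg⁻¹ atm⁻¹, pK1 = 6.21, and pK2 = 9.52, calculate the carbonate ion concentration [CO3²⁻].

[CO2*] = KH · pCO2 = 10^(−1.52) × 915×10^-6 = 2.763×10^-5 mol/kg
α₀ = 1/(1 + K1/[H⁺] + K1K2/[H⁺]²) = 1/(1 + 10^+2.07 + 10^+0.83) = 0.007984
DIC = [CO2*]/α₀ = 2.763×10^-5 / 0.007984 = 3.461 mmol/kg
[CO3²⁻] = α₂·DIC; α₂ = 0.05398, so [CO3²⁻] = 0.05398 × 3.461 = 0.187 mmol/kg

[CO3²⁻] = 0.187 mmol/kg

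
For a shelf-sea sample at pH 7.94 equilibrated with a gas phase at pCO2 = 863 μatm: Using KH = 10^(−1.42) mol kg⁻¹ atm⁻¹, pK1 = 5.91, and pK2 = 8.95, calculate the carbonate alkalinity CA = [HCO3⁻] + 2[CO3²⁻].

CA = 4.20 mmol/kg

[CO2*] = KH · pCO2 = 10^(−1.42) × 863×10^-6 = 3.281×10^-5 mol/kg
α₀ = 1/(1 + K1/[H⁺] + K1K2/[H⁺]²) = 1/(1 + 10^+2.03 + 10^+1.02) = 0.008430
DIC = [CO2*]/α₀ = 3.281×10^-5 / 0.008430 = 3.892 mmol/kg
CA = (α₁ + 2α₂)·DIC = (0.9033 + 2×0.08827) × 3.892 = 4.20 mmol/kg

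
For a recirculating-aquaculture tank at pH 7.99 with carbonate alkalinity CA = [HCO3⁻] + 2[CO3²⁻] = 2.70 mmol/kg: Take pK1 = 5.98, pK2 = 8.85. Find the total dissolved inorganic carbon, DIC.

DIC = 2.43 mmol/kg

CA = [HCO3⁻] + 2[CO3²⁻] = (α₁ + 2α₂)·DIC
At pH 7.99: [H⁺]/K1 = 10^-2.01 = 0.0097724, K2/[H⁺] = 10^-0.86 = 0.13804
α₁ = 1/(1 + 0.0097724 + 0.13804) = 1/1.1478 = 0.8712; α₂ = α₁·K2/[H⁺] = 0.1203
α₁ + 2α₂ = 1.1117
DIC = CA / (α₁ + 2α₂) = 2.70 / 1.1117 = 2.43 mmol/kg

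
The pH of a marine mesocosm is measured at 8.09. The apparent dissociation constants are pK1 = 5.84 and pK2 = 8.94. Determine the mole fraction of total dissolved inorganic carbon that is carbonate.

α₂ = 0.123

α₂ = 1 / (1 + [H⁺]/K2 + [H⁺]²/(K1K2)) = 1 / (1 + 10^+0.85 + 10^-1.40)
   = 1 / (1 + 7.0795 + 0.039811) = 1/8.1193 = 0.1232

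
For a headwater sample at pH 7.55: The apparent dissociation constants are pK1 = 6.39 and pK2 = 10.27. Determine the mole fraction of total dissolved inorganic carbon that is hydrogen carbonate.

α₁ = 0.934

α₁ = 1 / (1 + [H⁺]/K1 + K2/[H⁺]) = 1 / (1 + 10^-1.16 + 10^-2.72)
   = 1 / (1 + 0.069183 + 0.0019055) = 1/1.0711 = 0.9336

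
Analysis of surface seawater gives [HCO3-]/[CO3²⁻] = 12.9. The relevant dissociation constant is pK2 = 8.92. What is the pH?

pH = 7.81

From K2 = [H⁺][CO3²⁻]/[HCO3-]:  pH = pK2 − log₁₀([HCO3-]/[CO3²⁻])
log₁₀(12.9) = +1.111
pH = 8.92 − (+1.111) = 7.81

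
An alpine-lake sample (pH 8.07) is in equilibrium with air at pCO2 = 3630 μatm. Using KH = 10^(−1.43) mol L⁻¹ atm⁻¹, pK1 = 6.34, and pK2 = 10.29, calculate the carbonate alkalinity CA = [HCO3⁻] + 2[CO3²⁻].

CA = 7.33 mmol/L

[CO2*] = KH · pCO2 = 10^(−1.43) × 3630×10^-6 = 1.349×10^-4 mol/L
α₀ = 1/(1 + K1/[H⁺] + K1K2/[H⁺]²) = 1/(1 + 10^+1.73 + 10^-0.49) = 0.01817
DIC = [CO2*]/α₀ = 1.349×10^-4 / 0.01817 = 7.421 mmol/L
CA = (α₁ + 2α₂)·DIC = (0.9759 + 2×0.005881) × 7.421 = 7.33 mmol/L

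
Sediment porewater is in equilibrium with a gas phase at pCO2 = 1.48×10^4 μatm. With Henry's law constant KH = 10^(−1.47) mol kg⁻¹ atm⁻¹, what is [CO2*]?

[CO2*] = 501 μmol/kg

KH = 10^(−1.47) = 3.388×10^-2 mol kg⁻¹ atm⁻¹
[CO2*] = KH · pCO2 = 3.388×10^-2 × 1.48×10^4×10^-6 atm = 5.01×10^-4 mol/kg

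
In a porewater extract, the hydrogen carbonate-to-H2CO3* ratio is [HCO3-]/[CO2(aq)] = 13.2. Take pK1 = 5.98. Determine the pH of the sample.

pH = 7.10

From K1 = [H⁺][HCO3-]/[CO2(aq)]:  pH = pK1 + log₁₀([HCO3-]/[CO2(aq)])
log₁₀(13.2) = +1.121
pH = 5.98 + (+1.121) = 7.10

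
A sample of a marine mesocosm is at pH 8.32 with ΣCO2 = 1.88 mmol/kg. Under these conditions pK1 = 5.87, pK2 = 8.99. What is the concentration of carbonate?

α₂ = 1 / (1 + [H⁺]/K2 + [H⁺]²/(K1K2)) = 1 / (1 + 10^+0.67 + 10^-1.78)
   = 1 / (1 + 4.6774 + 0.016596) = 1/5.6939 = 0.1756
[CO3²⁻] = α₂ × DIC = 0.1756 × 1.88 = 0.330 mmol/kg

[CO3²⁻] = 0.330 mmol/kg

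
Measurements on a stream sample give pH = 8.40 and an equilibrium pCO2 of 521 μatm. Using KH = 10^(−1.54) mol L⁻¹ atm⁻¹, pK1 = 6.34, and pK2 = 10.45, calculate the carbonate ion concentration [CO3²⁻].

[CO2*] = KH · pCO2 = 10^(−1.54) × 521×10^-6 = 1.503×10^-5 mol/L
α₀ = 1/(1 + K1/[H⁺] + K1K2/[H⁺]²) = 1/(1 + 10^+2.06 + 10^+0.01) = 0.008559
DIC = [CO2*]/α₀ = 1.503×10^-5 / 0.008559 = 1.756 mmol/L
[CO3²⁻] = α₂·DIC; α₂ = 0.008758, so [CO3²⁻] = 0.008758 × 1.756 = 0.0154 mmol/L = 15.4 μmol/L

[CO3²⁻] = 15.4 μmol/L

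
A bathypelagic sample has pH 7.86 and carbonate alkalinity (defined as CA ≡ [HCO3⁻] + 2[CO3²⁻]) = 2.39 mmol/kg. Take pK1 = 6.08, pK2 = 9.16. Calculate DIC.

DIC = 2.32 mmol/kg

CA = [HCO3⁻] + 2[CO3²⁻] = (α₁ + 2α₂)·DIC
At pH 7.86: [H⁺]/K1 = 10^-1.78 = 0.016596, K2/[H⁺] = 10^-1.30 = 0.050119
α₁ = 1/(1 + 0.016596 + 0.050119) = 1/1.0667 = 0.9375; α₂ = α₁·K2/[H⁺] = 0.04698
α₁ + 2α₂ = 1.0314
DIC = CA / (α₁ + 2α₂) = 2.39 / 1.0314 = 2.32 mmol/kg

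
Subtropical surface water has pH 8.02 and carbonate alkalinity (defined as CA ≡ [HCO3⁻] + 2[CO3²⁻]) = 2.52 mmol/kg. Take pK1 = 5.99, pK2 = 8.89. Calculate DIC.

CA = [HCO3⁻] + 2[CO3²⁻] = (α₁ + 2α₂)·DIC
At pH 8.02: [H⁺]/K1 = 10^-2.03 = 0.0093325, K2/[H⁺] = 10^-0.87 = 0.13490
α₁ = 1/(1 + 0.0093325 + 0.13490) = 1/1.1442 = 0.8740; α₂ = α₁·K2/[H⁺] = 0.1179
α₁ + 2α₂ = 1.1097
DIC = CA / (α₁ + 2α₂) = 2.52 / 1.1097 = 2.27 mmol/kg

DIC = 2.27 mmol/kg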